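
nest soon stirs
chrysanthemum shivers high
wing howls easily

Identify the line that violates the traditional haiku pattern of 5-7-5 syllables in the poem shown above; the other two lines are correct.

The first line

Line 1: "nest soon stirs": 1+1+1 = 3 (expected 5)
Line 2: "chrysanthemum shivers high": 4+2+1 = 7 ✓
Line 3: "wing howls easily": 1+1+3 = 5 ✓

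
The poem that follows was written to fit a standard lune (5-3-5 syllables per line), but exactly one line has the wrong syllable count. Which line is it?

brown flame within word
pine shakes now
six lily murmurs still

Line 1: brown (1), flame (1), within (2), word (1) → 5 ✓
Line 2: pine (1), shakes (1), now (1) → 3 ✓
Line 3: six (1), lily (2), murmurs (2), still (1) → 6 (expected 5)

Line 3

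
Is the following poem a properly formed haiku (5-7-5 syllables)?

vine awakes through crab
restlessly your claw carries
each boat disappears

Line 1: vine(1) + awakes(2) + through(1) + crab(1) = 5 ✓
Line 2: restlessly(3) + your(1) + claw(1) + carries(2) = 7 ✓
Line 3: each(1) + boat(1) + disappears(3) = 5 ✓

Yes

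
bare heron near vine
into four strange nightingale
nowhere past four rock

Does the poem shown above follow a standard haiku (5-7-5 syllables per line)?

Yes

Line 1: bare(1) + heron(2) + near(1) + vine(1) = 5 ✓
Line 2: into(2) + four(1) + strange(1) + nightingale(3) = 7 ✓
Line 3: nowhere(2) + past(1) + four(1) + rock(1) = 5 ✓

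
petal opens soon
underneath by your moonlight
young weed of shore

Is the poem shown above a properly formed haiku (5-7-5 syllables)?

No

Line 1: petal(2) + opens(2) + soon(1) = 5 ✓
Line 2: underneath(3) + by(1) + your(1) + moonlight(2) = 7 ✓
Line 3: young(1) + weed(1) + of(1) + shore(1) = 4 (expected 5)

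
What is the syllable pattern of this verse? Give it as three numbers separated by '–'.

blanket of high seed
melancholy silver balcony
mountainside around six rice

5–9–7

Line 1: blanket (2), of (1), high (1), seed (1) → 5
Line 2: melancholy (4), silver (2), balcony (3) → 9
Line 3: mountainside (3), around (2), six (1), rice (1) → 7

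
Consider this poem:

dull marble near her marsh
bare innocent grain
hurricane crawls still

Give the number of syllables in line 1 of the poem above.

6

Line 1: dull (1), marble (2), near (1), her (1), marsh (1) → 6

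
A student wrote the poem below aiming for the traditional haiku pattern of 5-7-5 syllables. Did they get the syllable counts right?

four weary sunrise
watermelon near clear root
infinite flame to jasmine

No

Line 1: four (1), weary (2), sunrise (2) → 5 ✓
Line 2: watermelon (4), near (1), clear (1), root (1) → 7 ✓
Line 3: infinite (3), flame (1), to (1), jasmine (2) → 7 (expected 5)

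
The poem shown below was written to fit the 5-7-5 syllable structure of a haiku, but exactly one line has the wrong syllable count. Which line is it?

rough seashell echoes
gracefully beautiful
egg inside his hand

Line 2

Line 1: "rough seashell echoes": 1+2+2 = 5 ✓
Line 2: "gracefully beautiful": 3+3 = 6 (expected 7)
Line 3: "egg inside his hand": 1+2+1+1 = 5 ✓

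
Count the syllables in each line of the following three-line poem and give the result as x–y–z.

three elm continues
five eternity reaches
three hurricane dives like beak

5–7–7

Line 1: three (1), elm (1), continues (3) → 5
Line 2: five (1), eternity (4), reaches (2) → 7
Line 3: three (1), hurricane (3), dives (1), like (1), beak (1) → 7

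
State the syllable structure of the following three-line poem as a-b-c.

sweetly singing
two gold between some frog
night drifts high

Line 1: "sweetly singing": 2+2 = 4
Line 2: "two gold between some frog": 1+1+2+1+1 = 6
Line 3: "night drifts high": 1+1+1 = 3

4-6-3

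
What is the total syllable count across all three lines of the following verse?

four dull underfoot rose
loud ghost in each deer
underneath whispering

Line 1: four(1) + dull(1) + underfoot(3) + rose(1) = 6
Line 2: loud(1) + ghost(1) + in(1) + each(1) + deer(1) = 5
Line 3: underneath(3) + whispering(3) = 6
Total: 6 + 5 + 6 = 17

17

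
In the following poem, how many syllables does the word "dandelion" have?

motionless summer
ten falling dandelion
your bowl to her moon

"dandelion" has 4 syllables.

4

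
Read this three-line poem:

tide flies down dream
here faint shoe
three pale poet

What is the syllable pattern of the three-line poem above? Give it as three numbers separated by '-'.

4-3-4

Line 1: tide(1) + flies(1) + down(1) + dream(1) = 4
Line 2: here(1) + faint(1) + shoe(1) = 3
Line 3: three(1) + pale(1) + poet(2) = 4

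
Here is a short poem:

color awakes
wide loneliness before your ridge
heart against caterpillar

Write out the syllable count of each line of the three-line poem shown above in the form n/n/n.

Line 1: "color awakes": 2+2 = 4
Line 2: "wide loneliness before your ridge": 1+3+2+1+1 = 8
Line 3: "heart against caterpillar": 1+2+4 = 7

4/8/7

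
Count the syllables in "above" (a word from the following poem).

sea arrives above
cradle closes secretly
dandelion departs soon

2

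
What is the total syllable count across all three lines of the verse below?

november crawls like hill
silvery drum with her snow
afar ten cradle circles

Line 1: "november crawls like hill": 3+1+1+1 = 6
Line 2: "silvery drum with her snow": 3+1+1+1+1 = 7
Line 3: "afar ten cradle circles": 2+1+2+2 = 7
Total: 6 + 7 + 7 = 20

20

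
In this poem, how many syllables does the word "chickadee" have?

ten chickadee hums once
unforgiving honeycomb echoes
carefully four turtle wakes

"chickadee" has 3 syllables.

3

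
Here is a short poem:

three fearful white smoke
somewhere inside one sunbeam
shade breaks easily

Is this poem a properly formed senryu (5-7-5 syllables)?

Yes

Line 1: "three fearful white smoke": 1+2+1+1 = 5 ✓
Line 2: "somewhere inside one sunbeam": 2+2+1+2 = 7 ✓
Line 3: "shade breaks easily": 1+1+3 = 5 ✓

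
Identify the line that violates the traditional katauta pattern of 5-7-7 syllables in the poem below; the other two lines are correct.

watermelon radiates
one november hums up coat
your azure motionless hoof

Line 1

Line 1: "watermelon radiates": 4+3 = 7 (expected 5)
Line 2: "one november hums up coat": 1+3+1+1+1 = 7 ✓
Line 3: "your azure motionless hoof": 1+2+3+1 = 7 ✓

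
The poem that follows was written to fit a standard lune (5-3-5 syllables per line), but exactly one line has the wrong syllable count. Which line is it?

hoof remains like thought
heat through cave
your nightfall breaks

The third line

Line 1: "hoof remains like thought": 1+2+1+1 = 5 ✓
Line 2: "heat through cave": 1+1+1 = 3 ✓
Line 3: "your nightfall breaks": 1+2+1 = 4 (expected 5)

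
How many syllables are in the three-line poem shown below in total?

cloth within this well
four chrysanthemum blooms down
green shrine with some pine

17

Line 1: "cloth within this well": 1+2+1+1 = 5
Line 2: "four chrysanthemum blooms down": 1+4+1+1 = 7
Line 3: "green shrine with some pine": 1+1+1+1+1 = 5
Total: 5 + 7 + 5 = 17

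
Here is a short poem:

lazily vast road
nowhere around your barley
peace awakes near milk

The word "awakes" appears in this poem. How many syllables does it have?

2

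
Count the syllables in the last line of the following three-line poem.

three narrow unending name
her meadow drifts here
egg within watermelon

The last line: egg (1), within (2), watermelon (4) → 7

7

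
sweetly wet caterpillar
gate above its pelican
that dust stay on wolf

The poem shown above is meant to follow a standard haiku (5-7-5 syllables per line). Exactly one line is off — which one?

Line 1: "sweetly wet caterpillar": 2+1+4 = 7 (expected 5)
Line 2: "gate above its pelican": 1+2+1+3 = 7 ✓
Line 3: "that dust stay on wolf": 1+1+1+1+1 = 5 ✓

Line 1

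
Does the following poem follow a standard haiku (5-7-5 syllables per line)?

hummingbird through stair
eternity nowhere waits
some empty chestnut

Yes

Line 1: "hummingbird through stair": 3+1+1 = 5 ✓
Line 2: "eternity nowhere waits": 4+2+1 = 7 ✓
Line 3: "some empty chestnut": 1+2+2 = 5 ✓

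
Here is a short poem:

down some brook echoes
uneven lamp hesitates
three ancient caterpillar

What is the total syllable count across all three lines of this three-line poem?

19

Line 1: down (1), some (1), brook (1), echoes (2) → 5
Line 2: uneven (3), lamp (1), hesitates (3) → 7
Line 3: three (1), ancient (2), caterpillar (4) → 7
Total: 5 + 7 + 7 = 19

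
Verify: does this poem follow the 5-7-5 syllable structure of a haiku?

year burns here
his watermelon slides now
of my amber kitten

No

Line 1: year (1), burns (1), here (1) → 3 (expected 5)
Line 2: his (1), watermelon (4), slides (1), now (1) → 7 ✓
Line 3: of (1), my (1), amber (2), kitten (2) → 6 (expected 5)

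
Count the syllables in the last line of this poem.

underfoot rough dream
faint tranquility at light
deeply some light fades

The last line: deeply(2) + some(1) + light(1) + fades(1) = 5

5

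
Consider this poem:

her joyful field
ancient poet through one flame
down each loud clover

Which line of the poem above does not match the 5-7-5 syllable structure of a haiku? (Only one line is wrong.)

Line 1: "her joyful field": 1+2+1 = 4 (expected 5)
Line 2: "ancient poet through one flame": 2+2+1+1+1 = 7 ✓
Line 3: "down each loud clover": 1+1+1+2 = 5 ✓

The first line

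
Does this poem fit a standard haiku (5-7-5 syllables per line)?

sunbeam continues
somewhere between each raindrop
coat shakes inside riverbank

Line 1: sunbeam(2) + continues(3) = 5 ✓
Line 2: somewhere(2) + between(2) + each(1) + raindrop(2) = 7 ✓
Line 3: coat(1) + shakes(1) + inside(2) + riverbank(3) = 7 (expected 5)

No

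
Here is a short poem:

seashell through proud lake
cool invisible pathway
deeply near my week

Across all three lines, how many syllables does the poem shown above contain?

17

Line 1: "seashell through proud lake": 2+1+1+1 = 5
Line 2: "cool invisible pathway": 1+4+2 = 7
Line 3: "deeply near my week": 2+1+1+1 = 5
Total: 5 + 7 + 5 = 17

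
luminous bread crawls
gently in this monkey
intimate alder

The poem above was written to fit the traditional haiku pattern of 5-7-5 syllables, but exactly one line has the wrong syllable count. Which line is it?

Line 1: luminous(3) + bread(1) + crawls(1) = 5 ✓
Line 2: gently(2) + in(1) + this(1) + monkey(2) = 6 (expected 7)
Line 3: intimate(3) + alder(2) = 5 ✓

Line 2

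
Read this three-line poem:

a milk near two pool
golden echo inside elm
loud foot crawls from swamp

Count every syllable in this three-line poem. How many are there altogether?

Line 1: a(1) + milk(1) + near(1) + two(1) + pool(1) = 5
Line 2: golden(2) + echo(2) + inside(2) + elm(1) = 7
Line 3: loud(1) + foot(1) + crawls(1) + from(1) + swamp(1) = 5
Total: 5 + 7 + 5 = 17

17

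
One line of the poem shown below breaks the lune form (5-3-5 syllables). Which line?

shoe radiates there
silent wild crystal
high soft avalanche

Line 1: shoe (1), radiates (3), there (1) → 5 ✓
Line 2: silent (2), wild (1), crystal (2) → 5 (expected 3)
Line 3: high (1), soft (1), avalanche (3) → 5 ✓

Line 2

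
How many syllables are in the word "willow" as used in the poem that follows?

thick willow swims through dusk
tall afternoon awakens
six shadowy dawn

"willow" has 2 syllables.

2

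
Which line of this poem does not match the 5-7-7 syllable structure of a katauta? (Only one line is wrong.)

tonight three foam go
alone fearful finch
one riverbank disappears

Line 1: tonight(2) + three(1) + foam(1) + go(1) = 5 ✓
Line 2: alone(2) + fearful(2) + finch(1) = 5 (expected 7)
Line 3: one(1) + riverbank(3) + disappears(3) = 7 ✓

The second line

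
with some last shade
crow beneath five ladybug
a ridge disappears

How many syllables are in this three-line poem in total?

Line 1: "with some last shade": 1+1+1+1 = 4
Line 2: "crow beneath five ladybug": 1+2+1+3 = 7
Line 3: "a ridge disappears": 1+1+3 = 5
Total: 4 + 7 + 5 = 16

16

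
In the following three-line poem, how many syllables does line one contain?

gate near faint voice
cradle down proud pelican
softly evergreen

4

Line one: "gate near faint voice": 1+1+1+1 = 4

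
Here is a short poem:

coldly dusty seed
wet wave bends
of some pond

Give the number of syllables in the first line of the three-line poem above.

5

The first line: "coldly dusty seed": 2+2+1 = 5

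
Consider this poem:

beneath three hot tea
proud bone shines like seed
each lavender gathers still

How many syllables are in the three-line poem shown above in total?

Line 1: "beneath three hot tea": 2+1+1+1 = 5
Line 2: "proud bone shines like seed": 1+1+1+1+1 = 5
Line 3: "each lavender gathers still": 1+3+2+1 = 7
Total: 5 + 5 + 7 = 17

17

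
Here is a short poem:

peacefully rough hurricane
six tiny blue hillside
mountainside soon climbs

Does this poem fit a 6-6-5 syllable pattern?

Line 1: peacefully (3), rough (1), hurricane (3) → 7 (expected 6)
Line 2: six (1), tiny (2), blue (1), hillside (2) → 6 ✓
Line 3: mountainside (3), soon (1), climbs (1) → 5 ✓

No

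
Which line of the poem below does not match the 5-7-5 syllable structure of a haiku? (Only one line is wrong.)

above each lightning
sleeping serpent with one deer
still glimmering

Line 3

Line 1: "above each lightning": 2+1+2 = 5 ✓
Line 2: "sleeping serpent with one deer": 2+2+1+1+1 = 7 ✓
Line 3: "still glimmering": 1+3 = 4 (expected 5)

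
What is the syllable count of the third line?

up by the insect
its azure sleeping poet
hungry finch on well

The third line: hungry(2) + finch(1) + on(1) + well(1) = 5

5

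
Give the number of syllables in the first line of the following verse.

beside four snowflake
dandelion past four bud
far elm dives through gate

The first line: beside (2), four (1), snowflake (2) → 5

5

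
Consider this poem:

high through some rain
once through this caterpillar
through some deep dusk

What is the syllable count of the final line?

4

The final line: through (1), some (1), deep (1), dusk (1) → 4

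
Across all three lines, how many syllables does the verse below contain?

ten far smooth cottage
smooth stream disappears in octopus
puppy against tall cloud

20

Line 1: ten (1), far (1), smooth (1), cottage (2) → 5
Line 2: smooth (1), stream (1), disappears (3), in (1), octopus (3) → 9
Line 3: puppy (2), against (2), tall (1), cloud (1) → 6
Total: 5 + 9 + 6 = 20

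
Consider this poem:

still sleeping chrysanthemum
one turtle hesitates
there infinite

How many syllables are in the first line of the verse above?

7

The first line: "still sleeping chrysanthemum": 1+2+4 = 7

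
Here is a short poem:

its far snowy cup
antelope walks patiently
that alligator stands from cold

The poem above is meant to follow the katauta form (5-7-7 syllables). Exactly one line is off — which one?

Line 1: its (1), far (1), snowy (2), cup (1) → 5 ✓
Line 2: antelope (3), walks (1), patiently (3) → 7 ✓
Line 3: that (1), alligator (4), stands (1), from (1), cold (1) → 8 (expected 7)

Line 3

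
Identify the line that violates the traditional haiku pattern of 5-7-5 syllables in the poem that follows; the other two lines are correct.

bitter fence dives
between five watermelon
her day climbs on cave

Line 1: bitter(2) + fence(1) + dives(1) = 4 (expected 5)
Line 2: between(2) + five(1) + watermelon(4) = 7 ✓
Line 3: her(1) + day(1) + climbs(1) + on(1) + cave(1) = 5 ✓

Line 1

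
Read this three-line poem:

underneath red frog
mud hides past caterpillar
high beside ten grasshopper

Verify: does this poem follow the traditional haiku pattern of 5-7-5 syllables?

Line 1: "underneath red frog": 3+1+1 = 5 ✓
Line 2: "mud hides past caterpillar": 1+1+1+4 = 7 ✓
Line 3: "high beside ten grasshopper": 1+2+1+3 = 7 (expected 5)

No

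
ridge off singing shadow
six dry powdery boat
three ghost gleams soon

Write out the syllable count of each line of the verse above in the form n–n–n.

6–6–4

Line 1: ridge(1) + off(1) + singing(2) + shadow(2) = 6
Line 2: six(1) + dry(1) + powdery(3) + boat(1) = 6
Line 3: three(1) + ghost(1) + gleams(1) + soon(1) = 4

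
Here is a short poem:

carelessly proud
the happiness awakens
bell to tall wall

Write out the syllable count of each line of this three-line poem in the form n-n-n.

Line 1: carelessly(3) + proud(1) = 4
Line 2: the(1) + happiness(3) + awakens(3) = 7
Line 3: bell(1) + to(1) + tall(1) + wall(1) = 4

4-7-4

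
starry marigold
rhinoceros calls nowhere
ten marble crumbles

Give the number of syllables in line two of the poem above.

7

Line two: rhinoceros (4), calls (1), nowhere (2) → 7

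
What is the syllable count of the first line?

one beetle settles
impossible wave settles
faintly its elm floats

The first line: "one beetle settles": 1+2+2 = 5

5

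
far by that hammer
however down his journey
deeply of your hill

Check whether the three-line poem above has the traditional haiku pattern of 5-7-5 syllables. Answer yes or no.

Yes

Line 1: far (1), by (1), that (1), hammer (2) → 5 ✓
Line 2: however (3), down (1), his (1), journey (2) → 7 ✓
Line 3: deeply (2), of (1), your (1), hill (1) → 5 ✓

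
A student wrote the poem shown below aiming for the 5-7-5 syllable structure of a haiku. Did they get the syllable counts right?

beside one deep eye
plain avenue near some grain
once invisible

Line 1: "beside one deep eye": 2+1+1+1 = 5 ✓
Line 2: "plain avenue near some grain": 1+3+1+1+1 = 7 ✓
Line 3: "once invisible": 1+4 = 5 ✓

Yes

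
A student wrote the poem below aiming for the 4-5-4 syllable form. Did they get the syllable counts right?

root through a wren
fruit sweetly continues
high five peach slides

Line 1: root (1), through (1), a (1), wren (1) → 4 ✓
Line 2: fruit (1), sweetly (2), continues (3) → 6 (expected 5)
Line 3: high (1), five (1), peach (1), slides (1) → 4 ✓

No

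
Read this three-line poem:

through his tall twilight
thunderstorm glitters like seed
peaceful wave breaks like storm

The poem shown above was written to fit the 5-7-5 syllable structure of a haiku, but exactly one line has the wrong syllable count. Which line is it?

Line 1: "through his tall twilight": 1+1+1+2 = 5 ✓
Line 2: "thunderstorm glitters like seed": 3+2+1+1 = 7 ✓
Line 3: "peaceful wave breaks like storm": 2+1+1+1+1 = 6 (expected 5)

The third line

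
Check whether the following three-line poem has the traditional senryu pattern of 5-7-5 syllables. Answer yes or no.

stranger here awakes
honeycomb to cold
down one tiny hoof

Line 1: stranger(2) + here(1) + awakes(2) = 5 ✓
Line 2: honeycomb(3) + to(1) + cold(1) = 5 (expected 7)
Line 3: down(1) + one(1) + tiny(2) + hoof(1) = 5 ✓

No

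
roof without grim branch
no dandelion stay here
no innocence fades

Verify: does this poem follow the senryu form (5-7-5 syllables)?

Line 1: roof(1) + without(2) + grim(1) + branch(1) = 5 ✓
Line 2: no(1) + dandelion(4) + stay(1) + here(1) = 7 ✓
Line 3: no(1) + innocence(3) + fades(1) = 5 ✓

Yes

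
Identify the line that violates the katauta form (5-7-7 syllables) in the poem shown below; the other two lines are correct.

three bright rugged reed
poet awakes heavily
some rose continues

Line 1: three (1), bright (1), rugged (2), reed (1) → 5 ✓
Line 2: poet (2), awakes (2), heavily (3) → 7 ✓
Line 3: some (1), rose (1), continues (3) → 5 (expected 7)

The third line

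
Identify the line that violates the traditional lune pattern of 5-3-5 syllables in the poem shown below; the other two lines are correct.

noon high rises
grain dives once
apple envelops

Line 1: noon (1), high (1), rises (2) → 4 (expected 5)
Line 2: grain (1), dives (1), once (1) → 3 ✓
Line 3: apple (2), envelops (3) → 5 ✓

Line 1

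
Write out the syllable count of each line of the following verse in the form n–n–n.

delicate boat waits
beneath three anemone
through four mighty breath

5–7–5

Line 1: "delicate boat waits": 3+1+1 = 5
Line 2: "beneath three anemone": 2+1+4 = 7
Line 3: "through four mighty breath": 1+1+2+1 = 5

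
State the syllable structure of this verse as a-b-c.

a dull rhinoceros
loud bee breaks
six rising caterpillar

6-3-7

Line 1: a (1), dull (1), rhinoceros (4) → 6
Line 2: loud (1), bee (1), breaks (1) → 3
Line 3: six (1), rising (2), caterpillar (4) → 7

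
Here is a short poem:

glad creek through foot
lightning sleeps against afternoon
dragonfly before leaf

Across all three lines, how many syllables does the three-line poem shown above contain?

Line 1: "glad creek through foot": 1+1+1+1 = 4
Line 2: "lightning sleeps against afternoon": 2+1+2+3 = 8
Line 3: "dragonfly before leaf": 3+2+1 = 6
Total: 4 + 8 + 6 = 18

18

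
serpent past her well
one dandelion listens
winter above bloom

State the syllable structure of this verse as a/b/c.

5/7/5

Line 1: serpent (2), past (1), her (1), well (1) → 5
Line 2: one (1), dandelion (4), listens (2) → 7
Line 3: winter (2), above (2), bloom (1) → 5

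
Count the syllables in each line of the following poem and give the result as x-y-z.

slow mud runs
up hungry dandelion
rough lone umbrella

Line 1: slow(1) + mud(1) + runs(1) = 3
Line 2: up(1) + hungry(2) + dandelion(4) = 7
Line 3: rough(1) + lone(1) + umbrella(3) = 5

3-7-5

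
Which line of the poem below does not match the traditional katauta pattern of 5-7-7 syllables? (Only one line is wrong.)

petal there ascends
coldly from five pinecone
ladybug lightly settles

Line 1: petal(2) + there(1) + ascends(2) = 5 ✓
Line 2: coldly(2) + from(1) + five(1) + pinecone(2) = 6 (expected 7)
Line 3: ladybug(3) + lightly(2) + settles(2) = 7 ✓

The second line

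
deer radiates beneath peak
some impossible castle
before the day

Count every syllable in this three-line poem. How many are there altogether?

18

Line 1: deer(1) + radiates(3) + beneath(2) + peak(1) = 7
Line 2: some(1) + impossible(4) + castle(2) = 7
Line 3: before(2) + the(1) + day(1) = 4
Total: 7 + 7 + 4 = 18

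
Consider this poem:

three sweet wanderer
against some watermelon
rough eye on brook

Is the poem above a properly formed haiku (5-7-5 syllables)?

Line 1: three (1), sweet (1), wanderer (3) → 5 ✓
Line 2: against (2), some (1), watermelon (4) → 7 ✓
Line 3: rough (1), eye (1), on (1), brook (1) → 4 (expected 5)

No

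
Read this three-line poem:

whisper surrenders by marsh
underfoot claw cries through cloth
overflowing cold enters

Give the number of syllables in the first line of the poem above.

7

The first line: "whisper surrenders by marsh": 2+3+1+1 = 7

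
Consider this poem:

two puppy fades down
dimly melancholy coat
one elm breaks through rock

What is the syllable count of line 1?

Line 1: two (1), puppy (2), fades (1), down (1) → 5

5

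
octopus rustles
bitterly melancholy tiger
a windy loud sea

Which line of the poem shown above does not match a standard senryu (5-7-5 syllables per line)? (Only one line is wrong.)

Line 1: octopus (3), rustles (2) → 5 ✓
Line 2: bitterly (3), melancholy (4), tiger (2) → 9 (expected 7)
Line 3: a (1), windy (2), loud (1), sea (1) → 5 ✓

The second line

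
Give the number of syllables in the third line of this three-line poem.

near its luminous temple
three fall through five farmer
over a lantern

5

The third line: over(2) + a(1) + lantern(2) = 5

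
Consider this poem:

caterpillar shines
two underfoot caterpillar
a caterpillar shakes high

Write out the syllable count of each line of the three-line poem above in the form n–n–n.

5–8–7

Line 1: caterpillar (4), shines (1) → 5
Line 2: two (1), underfoot (3), caterpillar (4) → 8
Line 3: a (1), caterpillar (4), shakes (1), high (1) → 7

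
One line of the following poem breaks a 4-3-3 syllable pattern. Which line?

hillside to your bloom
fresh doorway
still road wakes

The first line

Line 1: hillside (2), to (1), your (1), bloom (1) → 5 (expected 4)
Line 2: fresh (1), doorway (2) → 3 ✓
Line 3: still (1), road (1), wakes (1) → 3 ✓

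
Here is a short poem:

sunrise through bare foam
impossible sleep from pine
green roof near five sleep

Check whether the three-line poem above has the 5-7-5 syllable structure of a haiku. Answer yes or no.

Line 1: sunrise (2), through (1), bare (1), foam (1) → 5 ✓
Line 2: impossible (4), sleep (1), from (1), pine (1) → 7 ✓
Line 3: green (1), roof (1), near (1), five (1), sleep (1) → 5 ✓

Yes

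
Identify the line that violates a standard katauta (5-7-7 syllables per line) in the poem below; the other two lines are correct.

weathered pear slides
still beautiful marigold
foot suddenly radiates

Line 1

Line 1: weathered(2) + pear(1) + slides(1) = 4 (expected 5)
Line 2: still(1) + beautiful(3) + marigold(3) = 7 ✓
Line 3: foot(1) + suddenly(3) + radiates(3) = 7 ✓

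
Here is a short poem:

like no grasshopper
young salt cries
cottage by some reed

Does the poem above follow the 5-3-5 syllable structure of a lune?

Line 1: like (1), no (1), grasshopper (3) → 5 ✓
Line 2: young (1), salt (1), cries (1) → 3 ✓
Line 3: cottage (2), by (1), some (1), reed (1) → 5 ✓

Yes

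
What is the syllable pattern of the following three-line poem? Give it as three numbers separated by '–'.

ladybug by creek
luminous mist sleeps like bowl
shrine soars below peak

5–7–5

Line 1: ladybug(3) + by(1) + creek(1) = 5
Line 2: luminous(3) + mist(1) + sleeps(1) + like(1) + bowl(1) = 7
Line 3: shrine(1) + soars(1) + below(2) + peak(1) = 5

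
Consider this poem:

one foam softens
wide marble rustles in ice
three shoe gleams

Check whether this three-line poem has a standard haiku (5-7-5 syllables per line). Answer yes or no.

No

Line 1: one (1), foam (1), softens (2) → 4 (expected 5)
Line 2: wide (1), marble (2), rustles (2), in (1), ice (1) → 7 ✓
Line 3: three (1), shoe (1), gleams (1) → 3 (expected 5)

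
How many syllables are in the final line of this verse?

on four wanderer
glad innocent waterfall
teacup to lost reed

5

The final line: teacup(2) + to(1) + lost(1) + reed(1) = 5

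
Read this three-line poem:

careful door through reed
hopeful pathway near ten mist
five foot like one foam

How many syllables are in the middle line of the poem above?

7

The middle line: hopeful(2) + pathway(2) + near(1) + ten(1) + mist(1) = 7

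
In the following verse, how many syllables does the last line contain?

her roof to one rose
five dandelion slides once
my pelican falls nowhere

7

The last line: my(1) + pelican(3) + falls(1) + nowhere(2) = 7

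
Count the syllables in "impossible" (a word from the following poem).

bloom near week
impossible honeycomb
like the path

4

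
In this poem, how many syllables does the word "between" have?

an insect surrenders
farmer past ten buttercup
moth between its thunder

2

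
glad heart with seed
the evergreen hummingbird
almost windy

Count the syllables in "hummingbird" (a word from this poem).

"hummingbird" has 3 syllables.

3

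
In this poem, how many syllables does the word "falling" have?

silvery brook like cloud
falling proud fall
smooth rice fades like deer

"falling" has 2 syllables.

2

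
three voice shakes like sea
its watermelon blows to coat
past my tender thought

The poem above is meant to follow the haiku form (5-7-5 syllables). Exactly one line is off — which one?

Line 2

Line 1: "three voice shakes like sea": 1+1+1+1+1 = 5 ✓
Line 2: "its watermelon blows to coat": 1+4+1+1+1 = 8 (expected 7)
Line 3: "past my tender thought": 1+1+2+1 = 5 ✓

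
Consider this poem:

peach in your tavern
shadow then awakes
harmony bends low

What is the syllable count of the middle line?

5

The middle line: "shadow then awakes": 2+1+2 = 5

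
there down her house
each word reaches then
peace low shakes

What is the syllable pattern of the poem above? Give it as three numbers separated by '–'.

4–5–3

Line 1: there (1), down (1), her (1), house (1) → 4
Line 2: each (1), word (1), reaches (2), then (1) → 5
Line 3: peace (1), low (1), shakes (1) → 3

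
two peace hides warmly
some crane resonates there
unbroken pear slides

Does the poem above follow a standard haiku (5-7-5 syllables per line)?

Line 1: two (1), peace (1), hides (1), warmly (2) → 5 ✓
Line 2: some (1), crane (1), resonates (3), there (1) → 6 (expected 7)
Line 3: unbroken (3), pear (1), slides (1) → 5 ✓

No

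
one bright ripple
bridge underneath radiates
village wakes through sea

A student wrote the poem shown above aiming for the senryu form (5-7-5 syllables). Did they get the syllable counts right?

No

Line 1: one(1) + bright(1) + ripple(2) = 4 (expected 5)
Line 2: bridge(1) + underneath(3) + radiates(3) = 7 ✓
Line 3: village(2) + wakes(1) + through(1) + sea(1) = 5 ✓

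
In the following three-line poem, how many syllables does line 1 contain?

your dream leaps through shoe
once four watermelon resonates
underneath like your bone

5

Line 1: your(1) + dream(1) + leaps(1) + through(1) + shoe(1) = 5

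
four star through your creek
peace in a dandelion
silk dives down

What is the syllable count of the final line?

The final line: "silk dives down": 1+1+1 = 3

3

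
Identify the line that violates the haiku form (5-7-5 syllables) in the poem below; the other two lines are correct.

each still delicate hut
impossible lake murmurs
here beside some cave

Line 1: "each still delicate hut": 1+1+3+1 = 6 (expected 5)
Line 2: "impossible lake murmurs": 4+1+2 = 7 ✓
Line 3: "here beside some cave": 1+2+1+1 = 5 ✓

The first line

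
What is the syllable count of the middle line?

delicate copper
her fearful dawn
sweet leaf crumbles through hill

4

The middle line: "her fearful dawn": 1+2+1 = 4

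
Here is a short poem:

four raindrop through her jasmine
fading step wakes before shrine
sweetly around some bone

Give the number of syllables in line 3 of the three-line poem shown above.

Line 3: "sweetly around some bone": 2+2+1+1 = 6

6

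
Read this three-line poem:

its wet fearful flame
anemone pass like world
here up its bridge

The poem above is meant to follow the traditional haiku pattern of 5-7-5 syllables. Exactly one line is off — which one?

Line 1: its (1), wet (1), fearful (2), flame (1) → 5 ✓
Line 2: anemone (4), pass (1), like (1), world (1) → 7 ✓
Line 3: here (1), up (1), its (1), bridge (1) → 4 (expected 5)

Line 3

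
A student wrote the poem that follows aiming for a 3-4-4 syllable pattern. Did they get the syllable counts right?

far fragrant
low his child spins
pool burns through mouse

Yes

Line 1: far(1) + fragrant(2) = 3 ✓
Line 2: low(1) + his(1) + child(1) + spins(1) = 4 ✓
Line 3: pool(1) + burns(1) + through(1) + mouse(1) = 4 ✓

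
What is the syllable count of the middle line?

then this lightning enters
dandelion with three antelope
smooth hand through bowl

The middle line: dandelion (4), with (1), three (1), antelope (3) → 9

9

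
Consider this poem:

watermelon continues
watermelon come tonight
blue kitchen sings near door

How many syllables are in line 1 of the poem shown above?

7

Line 1: watermelon(4) + continues(3) = 7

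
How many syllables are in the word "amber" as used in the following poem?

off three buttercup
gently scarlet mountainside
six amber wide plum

2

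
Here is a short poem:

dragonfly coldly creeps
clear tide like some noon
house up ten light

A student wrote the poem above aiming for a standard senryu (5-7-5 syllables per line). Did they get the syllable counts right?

Line 1: dragonfly (3), coldly (2), creeps (1) → 6 (expected 5)
Line 2: clear (1), tide (1), like (1), some (1), noon (1) → 5 (expected 7)
Line 3: house (1), up (1), ten (1), light (1) → 4 (expected 5)

No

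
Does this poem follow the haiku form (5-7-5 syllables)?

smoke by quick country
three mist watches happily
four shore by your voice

Line 1: smoke (1), by (1), quick (1), country (2) → 5 ✓
Line 2: three (1), mist (1), watches (2), happily (3) → 7 ✓
Line 3: four (1), shore (1), by (1), your (1), voice (1) → 5 ✓

Yes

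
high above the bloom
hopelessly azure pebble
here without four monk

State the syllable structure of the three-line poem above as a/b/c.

5/7/5

Line 1: high (1), above (2), the (1), bloom (1) → 5
Line 2: hopelessly (3), azure (2), pebble (2) → 7
Line 3: here (1), without (2), four (1), monk (1) → 5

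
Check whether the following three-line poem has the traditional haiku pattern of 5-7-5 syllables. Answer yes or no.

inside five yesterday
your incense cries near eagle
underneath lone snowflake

Line 1: inside (2), five (1), yesterday (3) → 6 (expected 5)
Line 2: your (1), incense (2), cries (1), near (1), eagle (2) → 7 ✓
Line 3: underneath (3), lone (1), snowflake (2) → 6 (expected 5)

No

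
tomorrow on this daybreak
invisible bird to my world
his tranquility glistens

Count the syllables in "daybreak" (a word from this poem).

"daybreak" has 2 syllables.

2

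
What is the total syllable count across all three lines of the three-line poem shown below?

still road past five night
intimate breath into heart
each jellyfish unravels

Line 1: "still road past five night": 1+1+1+1+1 = 5
Line 2: "intimate breath into heart": 3+1+2+1 = 7
Line 3: "each jellyfish unravels": 1+3+3 = 7
Total: 5 + 7 + 7 = 19

19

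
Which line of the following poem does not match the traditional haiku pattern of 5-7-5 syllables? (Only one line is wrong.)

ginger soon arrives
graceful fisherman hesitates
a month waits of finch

Line 2

Line 1: "ginger soon arrives": 2+1+2 = 5 ✓
Line 2: "graceful fisherman hesitates": 2+3+3 = 8 (expected 7)
Line 3: "a month waits of finch": 1+1+1+1+1 = 5 ✓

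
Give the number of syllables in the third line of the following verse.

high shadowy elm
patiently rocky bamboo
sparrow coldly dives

The third line: sparrow(2) + coldly(2) + dives(1) = 5

5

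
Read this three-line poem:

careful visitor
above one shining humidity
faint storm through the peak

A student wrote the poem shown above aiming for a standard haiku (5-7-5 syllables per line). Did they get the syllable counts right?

No

Line 1: careful (2), visitor (3) → 5 ✓
Line 2: above (2), one (1), shining (2), humidity (4) → 9 (expected 7)
Line 3: faint (1), storm (1), through (1), the (1), peak (1) → 5 ✓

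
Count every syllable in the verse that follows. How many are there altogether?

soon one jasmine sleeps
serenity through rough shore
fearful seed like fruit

17

Line 1: "soon one jasmine sleeps": 1+1+2+1 = 5
Line 2: "serenity through rough shore": 4+1+1+1 = 7
Line 3: "fearful seed like fruit": 2+1+1+1 = 5
Total: 5 + 7 + 5 = 17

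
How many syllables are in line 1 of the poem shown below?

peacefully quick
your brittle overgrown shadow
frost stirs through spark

4

Line 1: peacefully (3), quick (1) → 4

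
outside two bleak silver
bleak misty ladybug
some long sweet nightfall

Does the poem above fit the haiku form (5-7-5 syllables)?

Line 1: outside(2) + two(1) + bleak(1) + silver(2) = 6 (expected 5)
Line 2: bleak(1) + misty(2) + ladybug(3) = 6 (expected 7)
Line 3: some(1) + long(1) + sweet(1) + nightfall(2) = 5 ✓

No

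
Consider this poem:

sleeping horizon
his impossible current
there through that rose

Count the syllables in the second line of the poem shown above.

7

The second line: "his impossible current": 1+4+2 = 7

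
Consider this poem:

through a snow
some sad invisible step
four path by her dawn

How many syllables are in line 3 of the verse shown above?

5

Line 3: "four path by her dawn": 1+1+1+1+1 = 5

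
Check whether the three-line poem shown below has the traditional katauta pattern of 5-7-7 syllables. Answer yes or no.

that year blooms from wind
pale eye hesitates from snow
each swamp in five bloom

No

Line 1: that(1) + year(1) + blooms(1) + from(1) + wind(1) = 5 ✓
Line 2: pale(1) + eye(1) + hesitates(3) + from(1) + snow(1) = 7 ✓
Line 3: each(1) + swamp(1) + in(1) + five(1) + bloom(1) = 5 (expected 7)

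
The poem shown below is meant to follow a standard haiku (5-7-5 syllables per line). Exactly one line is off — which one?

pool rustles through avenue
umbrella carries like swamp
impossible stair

Line 1: pool(1) + rustles(2) + through(1) + avenue(3) = 7 (expected 5)
Line 2: umbrella(3) + carries(2) + like(1) + swamp(1) = 7 ✓
Line 3: impossible(4) + stair(1) = 5 ✓

The first line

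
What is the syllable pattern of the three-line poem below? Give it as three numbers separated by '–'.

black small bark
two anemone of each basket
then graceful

3–9–3

Line 1: black (1), small (1), bark (1) → 3
Line 2: two (1), anemone (4), of (1), each (1), basket (2) → 9
Line 3: then (1), graceful (2) → 3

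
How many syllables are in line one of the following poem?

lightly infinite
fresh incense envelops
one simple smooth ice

Line one: lightly(2) + infinite(3) = 5

5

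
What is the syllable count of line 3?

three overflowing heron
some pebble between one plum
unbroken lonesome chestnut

Line 3: "unbroken lonesome chestnut": 3+2+2 = 7

7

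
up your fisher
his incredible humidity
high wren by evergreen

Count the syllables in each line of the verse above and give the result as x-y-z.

4-9-6

Line 1: "up your fisher": 1+1+2 = 4
Line 2: "his incredible humidity": 1+4+4 = 9
Line 3: "high wren by evergreen": 1+1+1+3 = 6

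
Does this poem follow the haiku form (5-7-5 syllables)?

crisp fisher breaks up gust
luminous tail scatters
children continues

Line 1: "crisp fisher breaks up gust": 1+2+1+1+1 = 6 (expected 5)
Line 2: "luminous tail scatters": 3+1+2 = 6 (expected 7)
Line 3: "children continues": 2+3 = 5 ✓

No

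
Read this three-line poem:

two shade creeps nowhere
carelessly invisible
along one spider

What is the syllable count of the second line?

The second line: "carelessly invisible": 3+4 = 7

7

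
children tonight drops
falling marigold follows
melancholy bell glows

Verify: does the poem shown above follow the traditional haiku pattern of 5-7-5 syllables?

No

Line 1: "children tonight drops": 2+2+1 = 5 ✓
Line 2: "falling marigold follows": 2+3+2 = 7 ✓
Line 3: "melancholy bell glows": 4+1+1 = 6 (expected 5)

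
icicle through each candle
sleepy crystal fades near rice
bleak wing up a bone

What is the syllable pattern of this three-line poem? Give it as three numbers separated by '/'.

Line 1: icicle (3), through (1), each (1), candle (2) → 7
Line 2: sleepy (2), crystal (2), fades (1), near (1), rice (1) → 7
Line 3: bleak (1), wing (1), up (1), a (1), bone (1) → 5

7/7/5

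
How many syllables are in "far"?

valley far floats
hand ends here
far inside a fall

1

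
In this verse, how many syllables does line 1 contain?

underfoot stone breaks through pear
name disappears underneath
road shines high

Line 1: "underfoot stone breaks through pear": 3+1+1+1+1 = 7

7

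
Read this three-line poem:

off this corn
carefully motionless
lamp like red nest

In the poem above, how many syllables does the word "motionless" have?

3

"motionless" has 3 syllables.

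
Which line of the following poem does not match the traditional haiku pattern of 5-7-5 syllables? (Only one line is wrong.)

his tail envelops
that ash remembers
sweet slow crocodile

Line 2

Line 1: "his tail envelops": 1+1+3 = 5 ✓
Line 2: "that ash remembers": 1+1+3 = 5 (expected 7)
Line 3: "sweet slow crocodile": 1+1+3 = 5 ✓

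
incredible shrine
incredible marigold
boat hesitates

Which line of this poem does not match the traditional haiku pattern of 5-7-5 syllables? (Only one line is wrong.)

Line 3

Line 1: "incredible shrine": 4+1 = 5 ✓
Line 2: "incredible marigold": 4+3 = 7 ✓
Line 3: "boat hesitates": 1+3 = 4 (expected 5)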